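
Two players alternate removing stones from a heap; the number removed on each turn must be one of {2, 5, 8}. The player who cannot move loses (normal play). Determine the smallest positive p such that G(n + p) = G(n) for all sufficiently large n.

10

G(0) = 0
G(1) = mex{} = 0
G(2) = mex{0} = 1
G(3) = mex{0} = 1
G(4) = mex{1} = 0
G(5) = mex{1,0} = 2
G(6) = mex{0,0} = 1
G(7) = mex{2,1} = 0
G(8) = mex{1,1,0} = 2
G(9) = mex{0,0,0} = 1
G(10) = mex{2,2,1} = 0
G(11) = mex{1,1,1} = 0
G(12) = mex{0,0,0} = 1
G(13) = mex{0,2,2} = 1
G(14) = mex{1,1,1} = 0
G(15) = mex{1,0,0} = 2
G(16) = mex{0,0,2} = 1
G(17) = mex{2,1,1} = 0
G(18) = mex{1,1,0} = 2
G(19) = mex{0,0,0} = 1
G(20) = mex{2,2,1} = 0
G(21) = mex{1,1,1} = 0
G(n+10) = G(n) holds for n = 0,…,7 (a full window of length max(S) = 8), so the sequence is purely periodic with period 10.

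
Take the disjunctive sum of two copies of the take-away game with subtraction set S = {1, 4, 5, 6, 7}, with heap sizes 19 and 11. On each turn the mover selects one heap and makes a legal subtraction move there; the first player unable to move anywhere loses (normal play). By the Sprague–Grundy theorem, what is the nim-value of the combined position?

All heaps use S = {1, 4, 5, 6, 7}:
n :  0  1  2  3  4  5  6  7  8  9 10 11 12 13 14 15 16 17 18 19
G :  0  1  0  1  2  3  2  3  4  5  0  1  0  1  2  3  2  3  4  5
Heap A: G(19) = 5.
Heap B: G(11) = 1.
Combined Grundy value = 5 ⊕ 1 = 4.

4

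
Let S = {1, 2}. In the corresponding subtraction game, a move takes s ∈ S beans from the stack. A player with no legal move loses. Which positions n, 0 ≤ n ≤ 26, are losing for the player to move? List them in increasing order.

0, 3, 6, 9, 12, 15, 18, 21, 24

G(0) = 0
G(1) = mex{0} = 1
G(2) = mex{1,0} = 2
G(3) = mex{2,1} = 0
G(4) = mex{0,2} = 1
G(5) = mex{1,0} = 2
G(6) = mex{2,1} = 0
G(7) = mex{0,2} = 1
G(8) = mex{1,0} = 2
G(9) = mex{2,1} = 0
G(10) = mex{0,2} = 1
G(11) = mex{1,0} = 2
G(12) = mex{2,1} = 0
G(13) = mex{0,2} = 1
G(14) = mex{1,0} = 2
G(15) = mex{2,1} = 0
G(16) = mex{0,2} = 1
G(17) = mex{1,0} = 2
G(18) = mex{2,1} = 0
G(19) = mex{0,2} = 1
G(20) = mex{1,0} = 2
G(21) = mex{2,1} = 0
G(22) = mex{0,2} = 1
G(23) = mex{1,0} = 2
G(24) = mex{2,1} = 0
G(25) = mex{0,2} = 1
G(26) = mex{1,0} = 2
P-positions are exactly the n with G(n) = 0.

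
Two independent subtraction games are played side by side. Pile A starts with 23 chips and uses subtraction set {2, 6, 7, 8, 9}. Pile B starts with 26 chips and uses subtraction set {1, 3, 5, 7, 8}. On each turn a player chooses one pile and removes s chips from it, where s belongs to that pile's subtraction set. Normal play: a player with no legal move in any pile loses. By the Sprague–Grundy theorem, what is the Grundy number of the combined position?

1

Pile A, S = {2, 6, 7, 8, 9}:
G(0) = 0
G(1) = mex{} = 0
G(2) = mex{0} = 1
G(3) = mex{0} = 1
G(4) = mex{1} = 0
G(5) = mex{1} = 0
G(6) = mex{0,0} = 1
G(7) = mex{0,0,0} = 1
G(8) = mex{1,1,0,0} = 2
G(9) = mex{1,1,1,0,0} = 2
G(10) = mex{2,0,1,1,0} = 3
G(11) = mex{2,0,0,1,1} = 3
G(12) = mex{3,1,0,0,1} = 2
G(13) = mex{3,1,1,0,0} = 2
G(14) = mex{2,2,1,1,0} = 3
G(15) = mex{2,2,2,1,1} = 0
G(16) = mex{3,3,2,2,1} = 0
G(17) = mex{0,3,3,2,2} = 1
G(18) = mex{0,2,3,3,2} = 1
G(19) = mex{1,2,2,3,3} = 0
G(20) = mex{1,3,2,2,3} = 0
G(21) = mex{0,0,3,2,2} = 1
G(22) = mex{0,0,0,3,2} = 1
G(23) = mex{1,1,0,0,3} = 2
G_A(23) = 2.
Pile B, S = {1, 3, 5, 7, 8}:
G(0) = 0
G(1) = mex{0} = 1
G(2) = mex{1} = 0
G(3) = mex{0,0} = 1
G(4) = mex{1,1} = 0
G(5) = mex{0,0,0} = 1
G(6) = mex{1,1,1} = 0
G(7) = mex{0,0,0,0} = 1
G(8) = mex{1,1,1,1,0} = 2
G(9) = mex{2,0,0,0,1} = 3
G(10) = mex{3,1,1,1,0} = 2
G(11) = mex{2,2,0,0,1} = 3
G(12) = mex{3,3,1,1,0} = 2
G(13) = mex{2,2,2,0,1} = 3
G(14) = mex{3,3,3,1,0} = 2
G(15) = mex{2,2,2,2,1} = 0
G(16) = mex{0,3,3,3,2} = 1
G(17) = mex{1,2,2,2,3} = 0
G(18) = mex{0,0,3,3,2} = 1
G(19) = mex{1,1,2,2,3} = 0
G(20) = mex{0,0,0,3,2} = 1
G(21) = mex{1,1,1,2,3} = 0
G(22) = mex{0,0,0,0,2} = 1
G(23) = mex{1,1,1,1,0} = 2
G(24) = mex{2,0,0,0,1} = 3
G(25) = mex{3,1,1,1,0} = 2
G(26) = mex{2,2,0,0,1} = 3
G_B(26) = 3.
Combined Grundy value = 2 ⊕ 3 = 1.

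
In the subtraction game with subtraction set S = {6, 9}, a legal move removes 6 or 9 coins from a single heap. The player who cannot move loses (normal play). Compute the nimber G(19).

0

G(0) = 0
G(1) = mex{} = 0
G(2) = mex{} = 0
G(3) = mex{} = 0
G(4) = mex{} = 0
G(5) = mex{} = 0
G(6) = mex{0} = 1
G(7) = mex{0} = 1
G(8) = mex{0} = 1
G(9) = mex{0,0} = 1
G(10) = mex{0,0} = 1
G(11) = mex{0,0} = 1
G(12) = mex{1,0} = 2
G(13) = mex{1,0} = 2
G(14) = mex{1,0} = 2
G(15) = mex{1,1} = 0
G(16) = mex{1,1} = 0
G(17) = mex{1,1} = 0
G(18) = mex{2,1} = 0
G(19) = mex{2,1} = 0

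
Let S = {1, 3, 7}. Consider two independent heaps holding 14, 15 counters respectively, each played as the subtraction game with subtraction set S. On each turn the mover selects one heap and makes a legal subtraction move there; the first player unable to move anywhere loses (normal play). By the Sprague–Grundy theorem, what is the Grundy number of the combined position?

1

All heaps use S = {1, 3, 7}:
G(0) = 0
G(1) = mex{0} = 1
G(2) = mex{1} = 0
G(3) = mex{0,0} = 1
G(4) = mex{1,1} = 0
G(5) = mex{0,0} = 1
G(6) = mex{1,1} = 0
G(7) = mex{0,0,0} = 1
G(8) = mex{1,1,1} = 0
G(9) = mex{0,0,0} = 1
G(10) = mex{1,1,1} = 0
G(11) = mex{0,0,0} = 1
G(12) = mex{1,1,1} = 0
G(13) = mex{0,0,0} = 1
G(14) = mex{1,1,1} = 0
G(15) = mex{0,0,0} = 1
Heap A: G(14) = 0.
Heap B: G(15) = 1.
Combined Grundy value = 0 ⊕ 1 = 1.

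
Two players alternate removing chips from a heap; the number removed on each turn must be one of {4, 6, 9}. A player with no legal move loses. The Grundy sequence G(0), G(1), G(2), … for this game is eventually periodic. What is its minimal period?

13

n :  0  1  2  3  4  5  6  7  8  9 10 11 12 13 14 15 16 17 18 19 20 21 22 23 24 25 26 27
G :  0  0  0  0  1  1  1  1  2  2  2  2  3  0  0  0  0  1  1  1  1  2  2  2  2  3  0  0
G(n+13) = G(n) holds for n = 0,…,8 (a full window of length max(S) = 9), so the sequence is purely periodic with period 13.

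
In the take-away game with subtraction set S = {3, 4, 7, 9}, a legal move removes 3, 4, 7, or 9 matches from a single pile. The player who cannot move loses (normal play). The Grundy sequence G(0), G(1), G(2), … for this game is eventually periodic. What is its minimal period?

12

G(0) = 0
G(1) = mex{} = 0
G(2) = mex{} = 0
G(3) = mex{0} = 1
G(4) = mex{0,0} = 1
G(5) = mex{0,0} = 1
G(6) = mex{1,0} = 2
G(7) = mex{1,1,0} = 2
G(8) = mex{1,1,0} = 2
G(9) = mex{2,1,0,0} = 3
G(10) = mex{2,2,1,0} = 3
G(11) = mex{2,2,1,0} = 3
G(12) = mex{3,2,1,1} = 0
G(13) = mex{3,3,2,1} = 0
G(14) = mex{3,3,2,1} = 0
G(15) = mex{0,3,2,2} = 1
G(16) = mex{0,0,3,2} = 1
G(17) = mex{0,0,3,2} = 1
G(18) = mex{1,0,3,3} = 2
G(19) = mex{1,1,0,3} = 2
G(20) = mex{1,1,0,3} = 2
G(21) = mex{2,1,0,0} = 3
G(22) = mex{2,2,1,0} = 3
G(23) = mex{2,2,1,0} = 3
G(24) = mex{3,2,1,1} = 0
G(25) = mex{3,3,2,1} = 0
G(n+12) = G(n) holds for n = 0,…,8 (a full window of length max(S) = 9), so the sequence is purely periodic with period 12.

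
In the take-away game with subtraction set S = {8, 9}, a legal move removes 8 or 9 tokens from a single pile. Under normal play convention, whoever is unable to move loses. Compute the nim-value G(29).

1

n :  0  1  2  3  4  5  6  7  8  9 10 11 12 13 14 15 16 17 18 19 20 21 22 23 24 25 26 27 28 29
G :  0  0  0  0  0  0  0  0  1  1  1  1  1  1  1  1  2  0  0  0  0  0  0  0  0  1  1  1  1  1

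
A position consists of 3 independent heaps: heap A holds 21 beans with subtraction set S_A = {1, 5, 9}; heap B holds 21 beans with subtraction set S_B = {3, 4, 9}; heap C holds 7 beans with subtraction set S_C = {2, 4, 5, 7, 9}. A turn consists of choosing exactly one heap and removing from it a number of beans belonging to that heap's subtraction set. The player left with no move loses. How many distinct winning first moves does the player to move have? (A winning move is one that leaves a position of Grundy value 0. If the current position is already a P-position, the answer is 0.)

Heap A, S = {1, 5, 9}:
G(0) = 0
G(1) = mex{0} = 1
G(2) = mex{1} = 0
G(3) = mex{0} = 1
G(4) = mex{1} = 0
G(5) = mex{0,0} = 1
G(6) = mex{1,1} = 0
G(7) = mex{0,0} = 1
G(8) = mex{1,1} = 0
G(9) = mex{0,0,0} = 1
G(10) = mex{1,1,1} = 0
G(11) = mex{0,0,0} = 1
G(12) = mex{1,1,1} = 0
G(13) = mex{0,0,0} = 1
G(14) = mex{1,1,1} = 0
G(15) = mex{0,0,0} = 1
G(16) = mex{1,1,1} = 0
G(17) = mex{0,0,0} = 1
G(18) = mex{1,1,1} = 0
G(19) = mex{0,0,0} = 1
G(20) = mex{1,1,1} = 0
G(21) = mex{0,0,0} = 1
G_A(21) = 1.
Heap B, S = {3, 4, 9}:
G(0) = 0
G(1) = mex{} = 0
G(2) = mex{} = 0
G(3) = mex{0} = 1
G(4) = mex{0,0} = 1
G(5) = mex{0,0} = 1
G(6) = mex{1,0} = 2
G(7) = mex{1,1} = 0
G(8) = mex{1,1} = 0
G(9) = mex{2,1,0} = 3
G(10) = mex{0,2,0} = 1
G(11) = mex{0,0,0} = 1
G(12) = mex{3,0,1} = 2
G(13) = mex{1,3,1} = 0
G(14) = mex{1,1,1} = 0
G(15) = mex{2,1,2} = 0
G(16) = mex{0,2,0} = 1
G(17) = mex{0,0,0} = 1
G(18) = mex{0,0,3} = 1
G(19) = mex{1,0,1} = 2
G(20) = mex{1,1,1} = 0
G(21) = mex{1,1,2} = 0
G_B(21) = 0.
Heap C, S = {2, 4, 5, 7, 9}:
n : 0 1 2 3 4 5 6 7
G : 0 0 1 1 2 2 3 3
G_C(7) = 3.
Combined Grundy value = 1 ⊕ 0 ⊕ 3 = 2.
A winning move leaves total XOR = 0, i.e. changes one component's Grundy value g to g ⊕ X where X is the current total.
Heap A: need g' = 1⊕2 = 3. Options: 21−1→G=0, 21−5→G=0, 21−9→G=0. Hits: 0.
Heap B: need g' = 0⊕2 = 2. Options: 21−3→G=1, 21−4→G=1, 21−9→G=2. Hits: 1.
Heap C: need g' = 3⊕2 = 1. Options: 7−2→G=2, 7−4→G=1, 7−5→G=1, 7−7→G=0. Hits: 2.

3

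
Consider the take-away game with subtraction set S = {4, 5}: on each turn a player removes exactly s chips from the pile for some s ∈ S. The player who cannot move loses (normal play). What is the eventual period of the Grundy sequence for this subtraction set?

9

n :  0  1  2  3  4  5  6  7  8  9 10 11 12 13 14 15 16 17 18 19
G :  0  0  0  0  1  1  1  1  2  0  0  0  0  1  1  1  1  2  0  0
G(n+9) = G(n) holds for n = 0,…,4 (a full window of length max(S) = 5), so the sequence is purely periodic with period 9.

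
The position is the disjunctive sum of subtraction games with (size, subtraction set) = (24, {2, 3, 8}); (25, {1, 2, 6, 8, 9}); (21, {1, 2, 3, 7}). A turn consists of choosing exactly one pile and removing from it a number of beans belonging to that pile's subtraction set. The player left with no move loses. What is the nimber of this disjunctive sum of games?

Pile A, S = {2, 3, 8}:
G(0) = 0
G(1) = mex{} = 0
G(2) = mex{0} = 1
G(3) = mex{0,0} = 1
G(4) = mex{1,0} = 2
G(5) = mex{1,1} = 0
G(6) = mex{2,1} = 0
G(7) = mex{0,2} = 1
G(8) = mex{0,0,0} = 1
G(9) = mex{1,0,0} = 2
G(10) = mex{1,1,1} = 0
G(11) = mex{2,1,1} = 0
G(12) = mex{0,2,2} = 1
G(13) = mex{0,0,0} = 1
G(14) = mex{1,0,0} = 2
G(15) = mex{1,1,1} = 0
G(16) = mex{2,1,1} = 0
G(17) = mex{0,2,2} = 1
G(18) = mex{0,0,0} = 1
G(19) = mex{1,0,0} = 2
G(20) = mex{1,1,1} = 0
G(21) = mex{2,1,1} = 0
G(22) = mex{0,2,2} = 1
G(23) = mex{0,0,0} = 1
G(24) = mex{1,0,0} = 2
G_A(24) = 2.
Pile B, S = {1, 2, 6, 8, 9}:
n :  0  1  2  3  4  5  6  7  8  9 10 11 12 13 14 15 16 17 18 19 20 21 22 23 24 25
G :  0  1  2  0  1  2  3  0  1  2  0  1  2  3  0  1  2  0  1  2  3  0  1  2  0  1
G_B(25) = 1.
Pile C, S = {1, 2, 3, 7}:
n :  0  1  2  3  4  5  6  7  8  9 10 11 12 13 14 15 16 17 18 19 20 21
G :  0  1  2  3  0  1  2  3  0  1  2  3  0  1  2  3  0  1  2  3  0  1
G_C(21) = 1.
Combined Grundy value = 2 ⊕ 1 ⊕ 1 = 2.

2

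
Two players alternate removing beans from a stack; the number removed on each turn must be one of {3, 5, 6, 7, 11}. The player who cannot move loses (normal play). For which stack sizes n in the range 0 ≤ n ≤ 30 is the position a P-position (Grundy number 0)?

0, 1, 2, 10, 14, 18, 22, 26, 30

n :  0  1  2  3  4  5  6  7  8  9 10 11 12 13 14 15 16 17 18 19 20 21 22 23 24 25 26 27 28 29 30
G :  0  0  0  1  1  1  2  2  2  3  0  3  4  1  0  5  2  1  0  3  2  1  0  3  2  1  0  3  2  1  0
P-positions are exactly the n with G(n) = 0.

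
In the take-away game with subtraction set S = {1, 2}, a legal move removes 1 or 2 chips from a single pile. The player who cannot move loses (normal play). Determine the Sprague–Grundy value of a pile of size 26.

2

G(0) = 0
G(1) = mex{0} = 1
G(2) = mex{1,0} = 2
G(3) = mex{2,1} = 0
G(4) = mex{0,2} = 1
G(5) = mex{1,0} = 2
G(6) = mex{2,1} = 0
G(7) = mex{0,2} = 1
G(8) = mex{1,0} = 2
G(9) = mex{2,1} = 0
G(10) = mex{0,2} = 1
G(11) = mex{1,0} = 2
G(12) = mex{2,1} = 0
G(13) = mex{0,2} = 1
G(14) = mex{1,0} = 2
G(15) = mex{2,1} = 0
G(16) = mex{0,2} = 1
G(17) = mex{1,0} = 2
G(18) = mex{2,1} = 0
G(19) = mex{0,2} = 1
G(20) = mex{1,0} = 2
G(21) = mex{2,1} = 0
G(22) = mex{0,2} = 1
G(23) = mex{1,0} = 2
G(24) = mex{2,1} = 0
G(25) = mex{0,2} = 1
G(26) = mex{1,0} = 2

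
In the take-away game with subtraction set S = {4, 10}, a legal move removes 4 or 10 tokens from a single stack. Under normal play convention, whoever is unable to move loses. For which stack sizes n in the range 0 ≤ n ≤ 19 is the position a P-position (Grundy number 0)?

0, 1, 2, 3, 8, 9, 14, 15, 16, 17

n :  0  1  2  3  4  5  6  7  8  9 10 11 12 13 14 15 16 17 18 19
G :  0  0  0  0  1  1  1  1  0  0  2  2  1  1  0  0  0  0  1  1
P-positions are exactly the n with G(n) = 0.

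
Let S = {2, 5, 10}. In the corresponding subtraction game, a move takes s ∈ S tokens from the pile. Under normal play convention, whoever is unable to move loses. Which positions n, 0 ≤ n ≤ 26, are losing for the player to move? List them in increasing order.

n :  0  1  2  3  4  5  6  7  8  9 10 11 12 13 14 15 16 17 18 19 20 21 22 23 24 25 26
G :  0  0  1  1  0  2  1  0  0  1  1  2  2  3  3  0  0  1  1  0  2  1  0  0  1  1  2
P-positions are exactly the n with G(n) = 0.

0, 1, 4, 7, 8, 15, 16, 19, 22, 23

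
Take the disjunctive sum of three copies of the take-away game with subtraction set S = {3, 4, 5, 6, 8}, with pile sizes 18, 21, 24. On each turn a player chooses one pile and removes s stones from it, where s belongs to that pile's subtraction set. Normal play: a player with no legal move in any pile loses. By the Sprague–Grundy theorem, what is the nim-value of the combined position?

1

All piles use S = {3, 4, 5, 6, 8}:
n :  0  1  2  3  4  5  6  7  8  9 10 11 12 13 14 15 16 17 18 19 20 21 22 23 24
G :  0  0  0  1  1  1  2  2  2  3  3  0  0  0  1  1  1  2  2  2  3  3  0  0  0
Pile A: G(18) = 2.
Pile B: G(21) = 3.
Pile C: G(24) = 0.
Combined Grundy value = 2 ⊕ 3 ⊕ 0 = 1.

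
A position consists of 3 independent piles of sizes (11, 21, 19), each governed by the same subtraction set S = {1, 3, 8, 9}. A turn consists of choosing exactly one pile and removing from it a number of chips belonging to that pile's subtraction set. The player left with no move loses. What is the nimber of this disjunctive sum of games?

3

All piles use S = {1, 3, 8, 9}:
G(0) = 0
G(1) = mex{0} = 1
G(2) = mex{1} = 0
G(3) = mex{0,0} = 1
G(4) = mex{1,1} = 0
G(5) = mex{0,0} = 1
G(6) = mex{1,1} = 0
G(7) = mex{0,0} = 1
G(8) = mex{1,1,0} = 2
G(9) = mex{2,0,1,0} = 3
G(10) = mex{3,1,0,1} = 2
G(11) = mex{2,2,1,0} = 3
G(12) = mex{3,3,0,1} = 2
G(13) = mex{2,2,1,0} = 3
G(14) = mex{3,3,0,1} = 2
G(15) = mex{2,2,1,0} = 3
G(16) = mex{3,3,2,1} = 0
G(17) = mex{0,2,3,2} = 1
G(18) = mex{1,3,2,3} = 0
G(19) = mex{0,0,3,2} = 1
G(20) = mex{1,1,2,3} = 0
G(21) = mex{0,0,3,2} = 1
Pile A: G(11) = 3.
Pile B: G(21) = 1.
Pile C: G(19) = 1.
Combined Grundy value = 3 ⊕ 1 ⊕ 1 = 3.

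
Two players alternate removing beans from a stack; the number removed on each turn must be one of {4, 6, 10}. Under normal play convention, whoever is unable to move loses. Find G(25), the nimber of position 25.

2

n :  0  1  2  3  4  5  6  7  8  9 10 11 12 13 14 15 16 17 18 19 20 21 22 23 24 25
G :  0  0  0  0  1  1  1  1  2  2  2  2  3  3  0  0  0  0  1  1  1  1  2  2  2  2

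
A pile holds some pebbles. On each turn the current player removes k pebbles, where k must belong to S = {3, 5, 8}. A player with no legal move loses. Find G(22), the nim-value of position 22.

n :  0  1  2  3  4  5  6  7  8  9 10 11 12 13 14 15 16 17 18 19 20 21 22
G :  0  0  0  1  1  1  2  2  2  3  3  0  0  0  1  1  1  2  2  2  3  3  0

0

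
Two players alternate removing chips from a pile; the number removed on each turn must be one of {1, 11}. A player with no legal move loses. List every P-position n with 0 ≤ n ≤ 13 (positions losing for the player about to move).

0, 2, 4, 6, 8, 10, 12

G(0) = 0
G(1) = mex{0} = 1
G(2) = mex{1} = 0
G(3) = mex{0} = 1
G(4) = mex{1} = 0
G(5) = mex{0} = 1
G(6) = mex{1} = 0
G(7) = mex{0} = 1
G(8) = mex{1} = 0
G(9) = mex{0} = 1
G(10) = mex{1} = 0
G(11) = mex{0,0} = 1
G(12) = mex{1,1} = 0
G(13) = mex{0,0} = 1
P-positions are exactly the n with G(n) = 0.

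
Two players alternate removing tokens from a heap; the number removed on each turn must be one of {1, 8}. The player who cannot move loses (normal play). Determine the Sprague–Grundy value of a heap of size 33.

0

n :  0  1  2  3  4  5  6  7  8  9 10 11 12 13 14 15 16 17 18 19 20 21 22 23 24 25 26 27 28 29 30 31 32 33
G :  0  1  0  1  0  1  0  1  2  0  1  0  1  0  1  0  1  2  0  1  0  1  0  1  0  1  2  0  1  0  1  0  1  0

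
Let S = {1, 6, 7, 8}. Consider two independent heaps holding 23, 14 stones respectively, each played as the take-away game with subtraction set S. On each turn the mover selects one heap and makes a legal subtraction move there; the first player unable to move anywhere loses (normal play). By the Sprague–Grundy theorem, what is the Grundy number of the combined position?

3

All heaps use S = {1, 6, 7, 8}:
n :  0  1  2  3  4  5  6  7  8  9 10 11 12 13 14 15 16 17 18 19 20 21 22 23
G :  0  1  0  1  0  1  2  3  2  3  2  3  4  0  1  0  1  0  1  2  3  2  3  2
Heap A: G(23) = 2.
Heap B: G(14) = 1.
Combined Grundy value = 2 ⊕ 1 = 3.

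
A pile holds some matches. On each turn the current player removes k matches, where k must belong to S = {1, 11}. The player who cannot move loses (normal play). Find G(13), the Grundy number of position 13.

n :  0  1  2  3  4  5  6  7  8  9 10 11 12 13
G :  0  1  0  1  0  1  0  1  0  1  0  1  0  1

1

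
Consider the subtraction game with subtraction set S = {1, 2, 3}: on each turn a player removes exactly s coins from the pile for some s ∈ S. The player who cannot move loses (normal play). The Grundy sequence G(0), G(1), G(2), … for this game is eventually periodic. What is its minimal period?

G(0) = 0
G(1) = mex{0} = 1
G(2) = mex{1,0} = 2
G(3) = mex{2,1,0} = 3
G(4) = mex{3,2,1} = 0
G(5) = mex{0,3,2} = 1
G(6) = mex{1,0,3} = 2
G(7) = mex{2,1,0} = 3
G(8) = mex{3,2,1} = 0
G(9) = mex{0,3,2} = 1
G(10) = mex{1,0,3} = 2
G(11) = mex{2,1,0} = 3
G(12) = mex{3,2,1} = 0
G(13) = mex{0,3,2} = 1
G(14) = mex{1,0,3} = 2
G(n+4) = G(n) holds for n = 0,…,2 (a full window of length max(S) = 3), so the sequence is purely periodic with period 4.

4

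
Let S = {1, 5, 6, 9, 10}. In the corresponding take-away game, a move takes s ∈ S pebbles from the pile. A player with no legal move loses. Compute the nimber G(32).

0

G(0) = 0
G(1) = mex{0} = 1
G(2) = mex{1} = 0
G(3) = mex{0} = 1
G(4) = mex{1} = 0
G(5) = mex{0,0} = 1
G(6) = mex{1,1,0} = 2
G(7) = mex{2,0,1} = 3
G(8) = mex{3,1,0} = 2
G(9) = mex{2,0,1,0} = 3
G(10) = mex{3,1,0,1,0} = 2
G(11) = mex{2,2,1,0,1} = 3
G(12) = mex{3,3,2,1,0} = 4
G(13) = mex{4,2,3,0,1} = 5
G(14) = mex{5,3,2,1,0} = 4
G(15) = mex{4,2,3,2,1} = 0
G(16) = mex{0,3,2,3,2} = 1
G(17) = mex{1,4,3,2,3} = 0
G(18) = mex{0,5,4,3,2} = 1
G(19) = mex{1,4,5,2,3} = 0
G(20) = mex{0,0,4,3,2} = 1
G(21) = mex{1,1,0,4,3} = 2
G(22) = mex{2,0,1,5,4} = 3
G(23) = mex{3,1,0,4,5} = 2
G(24) = mex{2,0,1,0,4} = 3
G(25) = mex{3,1,0,1,0} = 2
G(26) = mex{2,2,1,0,1} = 3
G(27) = mex{3,3,2,1,0} = 4
G(28) = mex{4,2,3,0,1} = 5
G(29) = mex{5,3,2,1,0} = 4
G(30) = mex{4,2,3,2,1} = 0
G(31) = mex{0,3,2,3,2} = 1
G(32) = mex{1,4,3,2,3} = 0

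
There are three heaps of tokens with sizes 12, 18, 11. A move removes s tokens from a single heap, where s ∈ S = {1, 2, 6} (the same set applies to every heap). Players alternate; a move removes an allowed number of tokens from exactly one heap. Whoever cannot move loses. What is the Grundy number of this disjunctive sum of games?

2

All heaps use S = {1, 2, 6}:
G(0) = 0
G(1) = mex{0} = 1
G(2) = mex{1,0} = 2
G(3) = mex{2,1} = 0
G(4) = mex{0,2} = 1
G(5) = mex{1,0} = 2
G(6) = mex{2,1,0} = 3
G(7) = mex{3,2,1} = 0
G(8) = mex{0,3,2} = 1
G(9) = mex{1,0,0} = 2
G(10) = mex{2,1,1} = 0
G(11) = mex{0,2,2} = 1
G(12) = mex{1,0,3} = 2
G(13) = mex{2,1,0} = 3
G(14) = mex{3,2,1} = 0
G(15) = mex{0,3,2} = 1
G(16) = mex{1,0,0} = 2
G(17) = mex{2,1,1} = 0
G(18) = mex{0,2,2} = 1
Heap A: G(12) = 2.
Heap B: G(18) = 1.
Heap C: G(11) = 1.
Combined Grundy value = 2 ⊕ 1 ⊕ 1 = 2.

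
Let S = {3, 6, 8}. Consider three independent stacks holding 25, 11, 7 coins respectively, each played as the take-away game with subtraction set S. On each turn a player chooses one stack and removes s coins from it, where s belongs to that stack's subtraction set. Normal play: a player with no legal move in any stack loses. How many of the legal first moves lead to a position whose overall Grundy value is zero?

All stacks use S = {3, 6, 8}:
G(0) = 0
G(1) = mex{} = 0
G(2) = mex{} = 0
G(3) = mex{0} = 1
G(4) = mex{0} = 1
G(5) = mex{0} = 1
G(6) = mex{1,0} = 2
G(7) = mex{1,0} = 2
G(8) = mex{1,0,0} = 2
G(9) = mex{2,1,0} = 3
G(10) = mex{2,1,0} = 3
G(11) = mex{2,1,1} = 0
G(12) = mex{3,2,1} = 0
G(13) = mex{3,2,1} = 0
G(14) = mex{0,2,2} = 1
G(15) = mex{0,3,2} = 1
G(16) = mex{0,3,2} = 1
G(17) = mex{1,0,3} = 2
G(18) = mex{1,0,3} = 2
G(19) = mex{1,0,0} = 2
G(20) = mex{2,1,0} = 3
G(21) = mex{2,1,0} = 3
G(22) = mex{2,1,1} = 0
G(23) = mex{3,2,1} = 0
G(24) = mex{3,2,1} = 0
G(25) = mex{0,2,2} = 1
Stack A: G(25) = 1.
Stack B: G(11) = 0.
Stack C: G(7) = 2.
Combined Grundy value = 1 ⊕ 0 ⊕ 2 = 3.
A winning move leaves total XOR = 0, i.e. changes one component's Grundy value g to g ⊕ X where X is the current total.
Stack A: need g' = 1⊕3 = 2. Options: 25−3→G=0, 25−6→G=2, 25−8→G=2. Hits: 2.
Stack B: need g' = 0⊕3 = 3. Options: 11−3→G=2, 11−6→G=1, 11−8→G=1. Hits: 0.
Stack C: need g' = 2⊕3 = 1. Options: 7−3→G=1, 7−6→G=0. Hits: 1.

3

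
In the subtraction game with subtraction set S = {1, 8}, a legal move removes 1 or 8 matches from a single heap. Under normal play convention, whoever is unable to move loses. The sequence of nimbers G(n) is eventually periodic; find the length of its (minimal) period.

9

n :  0  1  2  3  4  5  6  7  8  9 10 11 12 13 14 15 16 17 18 19
G :  0  1  0  1  0  1  0  1  2  0  1  0  1  0  1  0  1  2  0  1
G(n+9) = G(n) holds for n = 0,…,7 (a full window of length max(S) = 8), so the sequence is purely periodic with period 9.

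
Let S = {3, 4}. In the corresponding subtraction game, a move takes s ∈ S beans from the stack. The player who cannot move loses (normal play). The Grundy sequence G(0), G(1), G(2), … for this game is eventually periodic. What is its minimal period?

n :  0  1  2  3  4  5  6  7  8  9 10 11 12 13 14 15
G :  0  0  0  1  1  1  2  0  0  0  1  1  1  2  0  0
G(n+7) = G(n) holds for n = 0,…,3 (a full window of length max(S) = 4), so the sequence is purely periodic with period 7.

7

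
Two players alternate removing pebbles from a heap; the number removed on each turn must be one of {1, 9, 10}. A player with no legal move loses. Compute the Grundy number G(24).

1

n :  0  1  2  3  4  5  6  7  8  9 10 11 12 13 14 15 16 17 18 19 20 21 22 23 24
G :  0  1  0  1  0  1  0  1  0  1  2  3  2  3  2  3  2  3  2  0  1  0  1  0  1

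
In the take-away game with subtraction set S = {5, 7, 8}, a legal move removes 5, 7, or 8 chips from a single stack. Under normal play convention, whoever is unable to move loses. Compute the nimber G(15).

0

n :  0  1  2  3  4  5  6  7  8  9 10 11 12 13 14 15
G :  0  0  0  0  0  1  1  1  1  1  2  2  2  0  0  0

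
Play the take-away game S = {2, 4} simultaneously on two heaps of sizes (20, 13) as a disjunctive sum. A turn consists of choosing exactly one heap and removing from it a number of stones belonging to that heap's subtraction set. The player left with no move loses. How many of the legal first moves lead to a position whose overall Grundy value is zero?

2

All heaps use S = {2, 4}:
G(0) = 0
G(1) = mex{} = 0
G(2) = mex{0} = 1
G(3) = mex{0} = 1
G(4) = mex{1,0} = 2
G(5) = mex{1,0} = 2
G(6) = mex{2,1} = 0
G(7) = mex{2,1} = 0
G(8) = mex{0,2} = 1
G(9) = mex{0,2} = 1
G(10) = mex{1,0} = 2
G(11) = mex{1,0} = 2
G(12) = mex{2,1} = 0
G(13) = mex{2,1} = 0
G(14) = mex{0,2} = 1
G(15) = mex{0,2} = 1
G(16) = mex{1,0} = 2
G(17) = mex{1,0} = 2
G(18) = mex{2,1} = 0
G(19) = mex{2,1} = 0
G(20) = mex{0,2} = 1
Heap A: G(20) = 1.
Heap B: G(13) = 0.
Combined Grundy value = 1 ⊕ 0 = 1.
A winning move leaves total XOR = 0, i.e. changes one component's Grundy value g to g ⊕ X where X is the current total.
Heap A: need g' = 1⊕1 = 0. Options: 20−2→G=0, 20−4→G=2. Hits: 1.
Heap B: need g' = 0⊕1 = 1. Options: 13−2→G=2, 13−4→G=1. Hits: 1.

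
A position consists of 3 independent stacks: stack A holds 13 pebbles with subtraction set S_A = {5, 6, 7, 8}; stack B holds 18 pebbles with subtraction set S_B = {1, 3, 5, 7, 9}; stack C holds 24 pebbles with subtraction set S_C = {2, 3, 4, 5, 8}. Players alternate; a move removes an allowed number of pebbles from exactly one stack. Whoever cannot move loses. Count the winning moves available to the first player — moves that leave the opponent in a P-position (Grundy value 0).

1

Stack A, S = {5, 6, 7, 8}:
G(0) = 0
G(1) = mex{} = 0
G(2) = mex{} = 0
G(3) = mex{} = 0
G(4) = mex{} = 0
G(5) = mex{0} = 1
G(6) = mex{0,0} = 1
G(7) = mex{0,0,0} = 1
G(8) = mex{0,0,0,0} = 1
G(9) = mex{0,0,0,0} = 1
G(10) = mex{1,0,0,0} = 2
G(11) = mex{1,1,0,0} = 2
G(12) = mex{1,1,1,0} = 2
G(13) = mex{1,1,1,1} = 0
G_A(13) = 0.
Stack B, S = {1, 3, 5, 7, 9}:
G(0) = 0
G(1) = mex{0} = 1
G(2) = mex{1} = 0
G(3) = mex{0,0} = 1
G(4) = mex{1,1} = 0
G(5) = mex{0,0,0} = 1
G(6) = mex{1,1,1} = 0
G(7) = mex{0,0,0,0} = 1
G(8) = mex{1,1,1,1} = 0
G(9) = mex{0,0,0,0,0} = 1
G(10) = mex{1,1,1,1,1} = 0
G(11) = mex{0,0,0,0,0} = 1
G(12) = mex{1,1,1,1,1} = 0
G(13) = mex{0,0,0,0,0} = 1
G(14) = mex{1,1,1,1,1} = 0
G(15) = mex{0,0,0,0,0} = 1
G(16) = mex{1,1,1,1,1} = 0
G(17) = mex{0,0,0,0,0} = 1
G(18) = mex{1,1,1,1,1} = 0
G_B(18) = 0.
Stack C, S = {2, 3, 4, 5, 8}:
n :  0  1  2  3  4  5  6  7  8  9 10 11 12 13 14 15 16 17 18 19 20 21 22 23 24
G :  0  0  1  1  2  2  3  0  4  1  5  2  3  0  0  1  1  2  2  3  0  4  1  5  2
G_C(24) = 2.
Combined Grundy value = 0 ⊕ 0 ⊕ 2 = 2.
A winning move leaves total XOR = 0, i.e. changes one component's Grundy value g to g ⊕ X where X is the current total.
Stack A: need g' = 0⊕2 = 2. Options: 13−5→G=1, 13−6→G=1, 13−7→G=1, 13−8→G=1. Hits: 0.
Stack B: need g' = 0⊕2 = 2. Options: 18−1→G=1, 18−3→G=1, 18−5→G=1, 18−7→G=1, 18−9→G=1. Hits: 0.
Stack C: need g' = 2⊕2 = 0. Options: 24−2→G=1, 24−3→G=4, 24−4→G=0, 24−5→G=3, 24−8→G=1. Hits: 1.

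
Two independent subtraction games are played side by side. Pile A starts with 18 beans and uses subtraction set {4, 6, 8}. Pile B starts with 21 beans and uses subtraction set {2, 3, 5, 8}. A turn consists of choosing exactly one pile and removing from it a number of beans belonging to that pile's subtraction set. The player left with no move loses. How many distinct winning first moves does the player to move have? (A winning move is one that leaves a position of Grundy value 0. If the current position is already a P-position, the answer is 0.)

3

Pile A, S = {4, 6, 8}:
n :  0  1  2  3  4  5  6  7  8  9 10 11 12 13 14 15 16 17 18
G :  0  0  0  0  1  1  1  1  2  2  2  2  0  0  0  0  1  1  1
G_A(18) = 1.
Pile B, S = {2, 3, 5, 8}:
n :  0  1  2  3  4  5  6  7  8  9 10 11 12 13 14 15 16 17 18 19 20 21
G :  0  0  1  1  2  2  3  0  4  1  3  0  4  1  2  2  3  0  0  1  1  2
G_B(21) = 2.
Combined Grundy value = 1 ⊕ 2 = 3.
A winning move leaves total XOR = 0, i.e. changes one component's Grundy value g to g ⊕ X where X is the current total.
Pile A: need g' = 1⊕3 = 2. Options: 18−4→G=0, 18−6→G=0, 18−8→G=2. Hits: 1.
Pile B: need g' = 2⊕3 = 1. Options: 21−2→G=1, 21−3→G=0, 21−5→G=3, 21−8→G=1. Hits: 2.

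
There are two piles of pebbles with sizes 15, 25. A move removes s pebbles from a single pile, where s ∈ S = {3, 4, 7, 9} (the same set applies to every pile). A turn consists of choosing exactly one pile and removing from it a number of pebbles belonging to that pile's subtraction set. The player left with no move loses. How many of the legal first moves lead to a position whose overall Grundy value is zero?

2

All piles use S = {3, 4, 7, 9}:
G(0) = 0
G(1) = mex{} = 0
G(2) = mex{} = 0
G(3) = mex{0} = 1
G(4) = mex{0,0} = 1
G(5) = mex{0,0} = 1
G(6) = mex{1,0} = 2
G(7) = mex{1,1,0} = 2
G(8) = mex{1,1,0} = 2
G(9) = mex{2,1,0,0} = 3
G(10) = mex{2,2,1,0} = 3
G(11) = mex{2,2,1,0} = 3
G(12) = mex{3,2,1,1} = 0
G(13) = mex{3,3,2,1} = 0
G(14) = mex{3,3,2,1} = 0
G(15) = mex{0,3,2,2} = 1
G(16) = mex{0,0,3,2} = 1
G(17) = mex{0,0,3,2} = 1
G(18) = mex{1,0,3,3} = 2
G(19) = mex{1,1,0,3} = 2
G(20) = mex{1,1,0,3} = 2
G(21) = mex{2,1,0,0} = 3
G(22) = mex{2,2,1,0} = 3
G(23) = mex{2,2,1,0} = 3
G(24) = mex{3,2,1,1} = 0
G(25) = mex{3,3,2,1} = 0
Pile A: G(15) = 1.
Pile B: G(25) = 0.
Combined Grundy value = 1 ⊕ 0 = 1.
A winning move leaves total XOR = 0, i.e. changes one component's Grundy value g to g ⊕ X where X is the current total.
Pile A: need g' = 1⊕1 = 0. Options: 15−3→G=0, 15−4→G=3, 15−7→G=2, 15−9→G=2. Hits: 1.
Pile B: need g' = 0⊕1 = 1. Options: 25−3→G=3, 25−4→G=3, 25−7→G=2, 25−9→G=1. Hits: 1.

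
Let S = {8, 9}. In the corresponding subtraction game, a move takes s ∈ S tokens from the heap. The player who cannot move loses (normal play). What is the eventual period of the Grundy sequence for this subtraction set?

n :  0  1  2  3  4  5  6  7  8  9 10 11 12 13 14 15 16 17 18 19 20 21 22 23 24 25 26 27 28 29 30 31 32 33 34 35
G :  0  0  0  0  0  0  0  0  1  1  1  1  1  1  1  1  2  0  0  0  0  0  0  0  0  1  1  1  1  1  1  1  1  2  0  0
G(n+17) = G(n) holds for n = 0,…,8 (a full window of length max(S) = 9), so the sequence is purely periodic with period 17.

17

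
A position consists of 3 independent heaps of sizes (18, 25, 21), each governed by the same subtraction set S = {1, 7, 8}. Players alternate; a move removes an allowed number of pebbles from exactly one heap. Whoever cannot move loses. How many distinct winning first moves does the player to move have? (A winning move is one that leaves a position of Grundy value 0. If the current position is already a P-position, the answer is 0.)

3

All heaps use S = {1, 7, 8}:
n :  0  1  2  3  4  5  6  7  8  9 10 11 12 13 14 15 16 17 18 19 20 21 22 23 24 25
G :  0  1  0  1  0  1  0  1  2  3  2  3  2  3  2  0  1  0  1  0  1  0  1  2  3  2
Heap A: G(18) = 1.
Heap B: G(25) = 2.
Heap C: G(21) = 0.
Combined Grundy value = 1 ⊕ 2 ⊕ 0 = 3.
A winning move leaves total XOR = 0, i.e. changes one component's Grundy value g to g ⊕ X where X is the current total.
Heap A: need g' = 1⊕3 = 2. Options: 18−1→G=0, 18−7→G=3, 18−8→G=2. Hits: 1.
Heap B: need g' = 2⊕3 = 1. Options: 25−1→G=3, 25−7→G=1, 25−8→G=0. Hits: 1.
Heap C: need g' = 0⊕3 = 3. Options: 21−1→G=1, 21−7→G=2, 21−8→G=3. Hits: 1.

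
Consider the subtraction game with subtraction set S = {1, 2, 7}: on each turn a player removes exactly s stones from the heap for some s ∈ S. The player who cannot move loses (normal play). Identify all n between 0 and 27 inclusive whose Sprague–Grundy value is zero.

G(0) = 0
G(1) = mex{0} = 1
G(2) = mex{1,0} = 2
G(3) = mex{2,1} = 0
G(4) = mex{0,2} = 1
G(5) = mex{1,0} = 2
G(6) = mex{2,1} = 0
G(7) = mex{0,2,0} = 1
G(8) = mex{1,0,1} = 2
G(9) = mex{2,1,2} = 0
G(10) = mex{0,2,0} = 1
G(11) = mex{1,0,1} = 2
G(12) = mex{2,1,2} = 0
G(13) = mex{0,2,0} = 1
G(14) = mex{1,0,1} = 2
G(15) = mex{2,1,2} = 0
G(16) = mex{0,2,0} = 1
G(17) = mex{1,0,1} = 2
G(18) = mex{2,1,2} = 0
G(19) = mex{0,2,0} = 1
G(20) = mex{1,0,1} = 2
G(21) = mex{2,1,2} = 0
G(22) = mex{0,2,0} = 1
G(23) = mex{1,0,1} = 2
G(24) = mex{2,1,2} = 0
G(25) = mex{0,2,0} = 1
G(26) = mex{1,0,1} = 2
G(27) = mex{2,1,2} = 0
P-positions are exactly the n with G(n) = 0.

0, 3, 6, 9, 12, 15, 18, 21, 24, 27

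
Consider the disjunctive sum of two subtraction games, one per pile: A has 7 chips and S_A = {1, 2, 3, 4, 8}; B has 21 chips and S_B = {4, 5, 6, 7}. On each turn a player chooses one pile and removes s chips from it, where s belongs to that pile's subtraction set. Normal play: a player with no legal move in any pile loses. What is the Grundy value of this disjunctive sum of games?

Pile A, S = {1, 2, 3, 4, 8}:
G(0) = 0
G(1) = mex{0} = 1
G(2) = mex{1,0} = 2
G(3) = mex{2,1,0} = 3
G(4) = mex{3,2,1,0} = 4
G(5) = mex{4,3,2,1} = 0
G(6) = mex{0,4,3,2} = 1
G(7) = mex{1,0,4,3} = 2
G_A(7) = 2.
Pile B, S = {4, 5, 6, 7}:
n :  0  1  2  3  4  5  6  7  8  9 10 11 12 13 14 15 16 17 18 19 20 21
G :  0  0  0  0  1  1  1  1  2  2  2  0  0  0  0  1  1  1  1  2  2  2
G_B(21) = 2.
Combined Grundy value = 2 ⊕ 2 = 0.

0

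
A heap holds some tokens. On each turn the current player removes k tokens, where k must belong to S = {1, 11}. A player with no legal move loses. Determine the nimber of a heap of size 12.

G(0) = 0
G(1) = mex{0} = 1
G(2) = mex{1} = 0
G(3) = mex{0} = 1
G(4) = mex{1} = 0
G(5) = mex{0} = 1
G(6) = mex{1} = 0
G(7) = mex{0} = 1
G(8) = mex{1} = 0
G(9) = mex{0} = 1
G(10) = mex{1} = 0
G(11) = mex{0,0} = 1
G(12) = mex{1,1} = 0

0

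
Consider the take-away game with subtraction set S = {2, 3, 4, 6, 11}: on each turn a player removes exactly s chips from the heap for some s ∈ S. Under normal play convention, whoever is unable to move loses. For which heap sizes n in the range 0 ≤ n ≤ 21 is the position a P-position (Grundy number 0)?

0, 1, 8, 9, 16, 17

n :  0  1  2  3  4  5  6  7  8  9 10 11 12 13 14 15 16 17 18 19 20 21
G :  0  0  1  1  2  2  3  3  0  0  1  1  2  2  3  3  0  0  1  1  2  2
P-positions are exactly the n with G(n) = 0.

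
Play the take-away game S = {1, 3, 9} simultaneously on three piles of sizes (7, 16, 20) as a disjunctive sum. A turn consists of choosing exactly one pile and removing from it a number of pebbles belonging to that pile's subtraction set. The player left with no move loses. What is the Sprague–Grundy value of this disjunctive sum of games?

All piles use S = {1, 3, 9}:
G(0) = 0
G(1) = mex{0} = 1
G(2) = mex{1} = 0
G(3) = mex{0,0} = 1
G(4) = mex{1,1} = 0
G(5) = mex{0,0} = 1
G(6) = mex{1,1} = 0
G(7) = mex{0,0} = 1
G(8) = mex{1,1} = 0
G(9) = mex{0,0,0} = 1
G(10) = mex{1,1,1} = 0
G(11) = mex{0,0,0} = 1
G(12) = mex{1,1,1} = 0
G(13) = mex{0,0,0} = 1
G(14) = mex{1,1,1} = 0
G(15) = mex{0,0,0} = 1
G(16) = mex{1,1,1} = 0
G(17) = mex{0,0,0} = 1
G(18) = mex{1,1,1} = 0
G(19) = mex{0,0,0} = 1
G(20) = mex{1,1,1} = 0
Pile A: G(7) = 1.
Pile B: G(16) = 0.
Pile C: G(20) = 0.
Combined Grundy value = 1 ⊕ 0 ⊕ 0 = 1.

1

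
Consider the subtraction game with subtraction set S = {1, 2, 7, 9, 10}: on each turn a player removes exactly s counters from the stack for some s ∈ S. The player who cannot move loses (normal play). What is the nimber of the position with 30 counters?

2

n :  0  1  2  3  4  5  6  7  8  9 10 11 12 13 14 15 16 17 18 19 20 21 22 23 24 25 26 27 28 29 30
G :  0  1  2  0  1  2  0  1  2  3  4  0  1  2  0  1  2  0  1  2  3  4  0  1  2  0  1  2  0  1  2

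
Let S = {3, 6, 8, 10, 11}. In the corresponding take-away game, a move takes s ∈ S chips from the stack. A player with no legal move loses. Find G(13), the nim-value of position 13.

4

n :  0  1  2  3  4  5  6  7  8  9 10 11 12 13
G :  0  0  0  1  1  1  2  2  2  3  3  3  4  4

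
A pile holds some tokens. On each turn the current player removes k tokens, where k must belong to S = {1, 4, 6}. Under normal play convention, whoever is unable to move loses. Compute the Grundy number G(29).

G(0) = 0
G(1) = mex{0} = 1
G(2) = mex{1} = 0
G(3) = mex{0} = 1
G(4) = mex{1,0} = 2
G(5) = mex{2,1} = 0
G(6) = mex{0,0,0} = 1
G(7) = mex{1,1,1} = 0
G(8) = mex{0,2,0} = 1
G(9) = mex{1,0,1} = 2
G(10) = mex{2,1,2} = 0
G(11) = mex{0,0,0} = 1
G(12) = mex{1,1,1} = 0
G(13) = mex{0,2,0} = 1
G(14) = mex{1,0,1} = 2
G(15) = mex{2,1,2} = 0
G(16) = mex{0,0,0} = 1
G(17) = mex{1,1,1} = 0
G(18) = mex{0,2,0} = 1
G(19) = mex{1,0,1} = 2
G(20) = mex{2,1,2} = 0
G(21) = mex{0,0,0} = 1
G(22) = mex{1,1,1} = 0
G(23) = mex{0,2,0} = 1
G(24) = mex{1,0,1} = 2
G(25) = mex{2,1,2} = 0
G(26) = mex{0,0,0} = 1
G(27) = mex{1,1,1} = 0
G(28) = mex{0,2,0} = 1
G(29) = mex{1,0,1} = 2

2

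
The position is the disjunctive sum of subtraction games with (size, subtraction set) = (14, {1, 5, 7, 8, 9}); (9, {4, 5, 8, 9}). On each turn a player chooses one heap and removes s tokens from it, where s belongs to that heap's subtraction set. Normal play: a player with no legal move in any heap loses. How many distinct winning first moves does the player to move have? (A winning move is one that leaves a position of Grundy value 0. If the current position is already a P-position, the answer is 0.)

Heap A, S = {1, 5, 7, 8, 9}:
n :  0  1  2  3  4  5  6  7  8  9 10 11 12 13 14
G :  0  1  0  1  0  1  0  1  2  3  2  3  2  3  2
G_A(14) = 2.
Heap B, S = {4, 5, 8, 9}:
G(0) = 0
G(1) = mex{} = 0
G(2) = mex{} = 0
G(3) = mex{} = 0
G(4) = mex{0} = 1
G(5) = mex{0,0} = 1
G(6) = mex{0,0} = 1
G(7) = mex{0,0} = 1
G(8) = mex{1,0,0} = 2
G(9) = mex{1,1,0,0} = 2
G_B(9) = 2.
Combined Grundy value = 2 ⊕ 2 = 0.
A winning move leaves total XOR = 0, i.e. changes one component's Grundy value g to g ⊕ X where X is the current total.
Heap A: target g' = 2⊕0 = 2, but every legal move changes the Grundy value (mex property), so 0 moves.
Heap B: target g' = 2⊕0 = 2, but every legal move changes the Grundy value (mex property), so 0 moves.

0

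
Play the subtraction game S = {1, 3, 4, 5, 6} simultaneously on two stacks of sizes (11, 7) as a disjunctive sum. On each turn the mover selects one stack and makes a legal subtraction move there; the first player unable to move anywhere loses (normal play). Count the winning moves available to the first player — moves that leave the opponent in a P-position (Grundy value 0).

All stacks use S = {1, 3, 4, 5, 6}:
G(0) = 0
G(1) = mex{0} = 1
G(2) = mex{1} = 0
G(3) = mex{0,0} = 1
G(4) = mex{1,1,0} = 2
G(5) = mex{2,0,1,0} = 3
G(6) = mex{3,1,0,1,0} = 2
G(7) = mex{2,2,1,0,1} = 3
G(8) = mex{3,3,2,1,0} = 4
G(9) = mex{4,2,3,2,1} = 0
G(10) = mex{0,3,2,3,2} = 1
G(11) = mex{1,4,3,2,3} = 0
Stack A: G(11) = 0.
Stack B: G(7) = 3.
Combined Grundy value = 0 ⊕ 3 = 3.
A winning move leaves total XOR = 0, i.e. changes one component's Grundy value g to g ⊕ X where X is the current total.
Stack A: need g' = 0⊕3 = 3. Options: 11−1→G=1, 11−3→G=4, 11−4→G=3, 11−5→G=2, 11−6→G=3. Hits: 2.
Stack B: need g' = 3⊕3 = 0. Options: 7−1→G=2, 7−3→G=2, 7−4→G=1, 7−5→G=0, 7−6→G=1. Hits: 1.

3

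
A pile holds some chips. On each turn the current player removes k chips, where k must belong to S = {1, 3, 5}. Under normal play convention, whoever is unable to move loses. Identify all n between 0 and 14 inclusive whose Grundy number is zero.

n :  0  1  2  3  4  5  6  7  8  9 10 11 12 13 14
G :  0  1  0  1  0  1  0  1  0  1  0  1  0  1  0
P-positions are exactly the n with G(n) = 0.

0, 2, 4, 6, 8, 10, 12, 14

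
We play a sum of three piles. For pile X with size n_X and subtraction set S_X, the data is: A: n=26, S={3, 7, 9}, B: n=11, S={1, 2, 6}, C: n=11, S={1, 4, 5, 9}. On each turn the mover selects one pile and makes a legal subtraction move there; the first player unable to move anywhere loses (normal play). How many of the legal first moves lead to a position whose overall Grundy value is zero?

0

Pile A, S = {3, 7, 9}:
G(0) = 0
G(1) = mex{} = 0
G(2) = mex{} = 0
G(3) = mex{0} = 1
G(4) = mex{0} = 1
G(5) = mex{0} = 1
G(6) = mex{1} = 0
G(7) = mex{1,0} = 2
G(8) = mex{1,0} = 2
G(9) = mex{0,0,0} = 1
G(10) = mex{2,1,0} = 3
G(11) = mex{2,1,0} = 3
G(12) = mex{1,1,1} = 0
G(13) = mex{3,0,1} = 2
G(14) = mex{3,2,1} = 0
G(15) = mex{0,2,0} = 1
G(16) = mex{2,1,2} = 0
G(17) = mex{0,3,2} = 1
G(18) = mex{1,3,1} = 0
G(19) = mex{0,0,3} = 1
G(20) = mex{1,2,3} = 0
G(21) = mex{0,0,0} = 1
G(22) = mex{1,1,2} = 0
G(23) = mex{0,0,0} = 1
G(24) = mex{1,1,1} = 0
G(25) = mex{0,0,0} = 1
G(26) = mex{1,1,1} = 0
G_A(26) = 0.
Pile B, S = {1, 2, 6}:
n :  0  1  2  3  4  5  6  7  8  9 10 11
G :  0  1  2  0  1  2  3  0  1  2  0  1
G_B(11) = 1.
Pile C, S = {1, 4, 5, 9}:
G(0) = 0
G(1) = mex{0} = 1
G(2) = mex{1} = 0
G(3) = mex{0} = 1
G(4) = mex{1,0} = 2
G(5) = mex{2,1,0} = 3
G(6) = mex{3,0,1} = 2
G(7) = mex{2,1,0} = 3
G(8) = mex{3,2,1} = 0
G(9) = mex{0,3,2,0} = 1
G(10) = mex{1,2,3,1} = 0
G(11) = mex{0,3,2,0} = 1
G_C(11) = 1.
Combined Grundy value = 0 ⊕ 1 ⊕ 1 = 0.
A winning move leaves total XOR = 0, i.e. changes one component's Grundy value g to g ⊕ X where X is the current total.
Pile A: target g' = 0⊕0 = 0, but every legal move changes the Grundy value (mex property), so 0 moves.
Pile B: target g' = 1⊕0 = 1, but every legal move changes the Grundy value (mex property), so 0 moves.
Pile C: target g' = 1⊕0 = 1, but every legal move changes the Grundy value (mex property), so 0 moves.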